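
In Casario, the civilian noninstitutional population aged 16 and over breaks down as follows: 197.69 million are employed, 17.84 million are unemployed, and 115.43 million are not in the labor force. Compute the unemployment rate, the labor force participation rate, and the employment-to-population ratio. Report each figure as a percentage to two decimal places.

Unemployment rate ≈ 8.28%; labor force participation rate ≈ 65.12%; employment-population ratio ≈ 59.73%.

Labor force = employed + unemployed = 197.69 + 17.84 = 215.53 million.
Working-age population = 215.53 + 115.43 = 330.96 million.
Unemployment rate = 17.84 / 215.53 = 8.28%.
Labor force participation rate = 215.53 / 330.96 = 65.12%.
Employment-population ratio = 197.69 / 330.96 = 59.73%.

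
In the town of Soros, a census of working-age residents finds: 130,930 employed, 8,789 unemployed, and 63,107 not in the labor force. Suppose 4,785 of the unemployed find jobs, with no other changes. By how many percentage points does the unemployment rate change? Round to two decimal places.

The unemployment rate changes by −3.42 percentage points.

Initially, labor force = 130,930 + 8,789 = 139,719, so u = 8,789/139,719 = 6.29%.
After the change, unemployed falls and employed rises by 4,785; labor force unchanged → E = 135,715, U = 4,004, labor force = 139,719.
New unemployment rate = 4,004 / 139,719 = 2.87%.
Change = 2.87% − 6.29% = −3.42 percentage points.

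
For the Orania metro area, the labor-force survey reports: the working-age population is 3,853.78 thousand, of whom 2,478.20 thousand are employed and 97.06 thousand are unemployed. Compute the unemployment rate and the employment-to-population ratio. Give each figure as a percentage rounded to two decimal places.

Labor force = employed + unemployed = 2,478.20 + 97.06 = 2,575.26 thousand.
Unemployment rate = 97.06 / 2,575.26 = 3.77%.
Employment-population ratio = 2,478.20 / 3,853.78 = 64.31%.

Unemployment rate ≈ 3.77%; employment-population ratio ≈ 64.31%.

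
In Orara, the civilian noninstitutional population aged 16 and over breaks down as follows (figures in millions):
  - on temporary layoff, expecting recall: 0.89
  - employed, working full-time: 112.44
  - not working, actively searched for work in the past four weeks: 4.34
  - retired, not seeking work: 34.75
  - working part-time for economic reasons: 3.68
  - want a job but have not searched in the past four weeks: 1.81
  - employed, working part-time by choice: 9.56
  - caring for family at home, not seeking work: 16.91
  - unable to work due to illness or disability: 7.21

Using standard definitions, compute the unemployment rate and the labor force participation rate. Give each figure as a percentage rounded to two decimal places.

Unemployment rate ≈ 4.00%; labor force participation rate ≈ 68.33%.

Employed = 112.44 + 3.68 + 9.56 = 125.68 million (anyone who worked, including part-time for economic reasons, counts as employed).
Unemployed = 0.89 + 4.34 = 5.23 million (jobless and actively searching, or on temporary layoff).
Labor force = 125.68 + 5.23 = 130.91 million.
Not in labor force = 34.75 + 1.81 + 16.91 + 7.21 = 60.68 million (those not working and not actively searching are outside the labor force — including those who want a job but have given up searching).
Civilian working-age population = 130.91 + 60.68 = 191.59 million.
Unemployment rate = 5.23 / 130.91 = 4.00%.
Labor force participation rate = 130.91 / 191.59 = 68.33%.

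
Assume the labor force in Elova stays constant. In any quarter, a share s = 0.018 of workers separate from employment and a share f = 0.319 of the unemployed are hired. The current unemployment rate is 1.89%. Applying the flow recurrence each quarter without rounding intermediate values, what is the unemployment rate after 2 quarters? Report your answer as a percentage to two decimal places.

Unemployment rate after two quarters ≈ 3.82%.

With a fixed labor force, u_{t+1} = u_t + s·(1−u_t) − f·u_t = u_t·(1−s−f) + s.
Here 1−s−f = 0.663 and s = 0.018.
u_1 = 0.018900 × 0.663 + 0.018 = 0.030531.
u_2 = 0.030531 × 0.663 + 0.018 = 0.038242.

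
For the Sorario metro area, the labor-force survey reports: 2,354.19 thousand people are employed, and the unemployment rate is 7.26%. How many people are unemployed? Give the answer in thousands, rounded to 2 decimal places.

About 184.29 thousand are unemployed.

Let U be the number unemployed. The labor force is E + U, and U/(E+U) = 0.0726.
So U = 0.0726 × 2,354.19 / (1 − 0.0726) = 170.9142 / 0.9274 ≈ 184.29 thousand.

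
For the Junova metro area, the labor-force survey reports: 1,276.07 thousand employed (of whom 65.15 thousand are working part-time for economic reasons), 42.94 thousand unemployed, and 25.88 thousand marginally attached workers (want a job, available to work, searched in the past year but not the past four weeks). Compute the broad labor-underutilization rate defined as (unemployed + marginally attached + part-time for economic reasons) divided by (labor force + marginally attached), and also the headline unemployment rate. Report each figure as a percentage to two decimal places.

Broad underutilization rate ≈ 9.96%; headline unemployment rate ≈ 3.26%.

Labor force = 1,276.07 + 42.94 = 1,319.01 thousand.
Numerator = 42.94 + 25.88 + 65.15 = 133.97 thousand.
Denominator = 1,319.01 + 25.88 = 1,344.89 thousand.
Broad rate = 133.97 / 1,344.89 = 9.96%.
Headline unemployment rate = 42.94 / 1,319.01 = 3.26%.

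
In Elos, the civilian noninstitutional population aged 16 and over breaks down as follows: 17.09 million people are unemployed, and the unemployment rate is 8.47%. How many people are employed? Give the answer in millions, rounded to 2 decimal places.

Labor force = U / u = 17.09 / 0.0847 ≈ 201.77 million.
Employed = labor force − unemployed = 201.77 − 17.09 = 184.68 million.

About 184.68 million are employed.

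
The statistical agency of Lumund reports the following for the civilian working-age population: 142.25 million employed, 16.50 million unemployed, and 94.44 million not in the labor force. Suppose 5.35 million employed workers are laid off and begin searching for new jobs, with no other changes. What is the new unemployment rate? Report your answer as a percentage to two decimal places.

Initially, labor force = 142.25 + 16.50 = 158.75 million, so u = 16.50/158.75 = 10.39%.
After the change, employed falls and unemployed rises by 5.35; labor force unchanged → E = 136.90, U = 21.85, labor force = 158.75 million.
New unemployment rate = 21.85 / 158.75 = 13.76%.

New unemployment rate ≈ 13.76%.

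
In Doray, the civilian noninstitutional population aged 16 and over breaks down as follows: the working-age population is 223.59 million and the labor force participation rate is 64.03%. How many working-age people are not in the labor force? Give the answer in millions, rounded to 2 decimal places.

About 80.43 million are not in the labor force.

Share not in the labor force = 1 − 0.6403 = 0.3597.
Not in labor force = 0.3597 × 223.59 ≈ 80.43 million.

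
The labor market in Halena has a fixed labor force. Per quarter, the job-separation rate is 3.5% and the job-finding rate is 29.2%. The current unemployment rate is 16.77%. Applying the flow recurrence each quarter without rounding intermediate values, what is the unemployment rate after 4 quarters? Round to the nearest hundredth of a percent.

Unemployment rate after four quarters ≈ 11.95%.

With a fixed labor force, u_{t+1} = u_t + s·(1−u_t) − f·u_t = u_t·(1−s−f) + s.
Here 1−s−f = 0.673 and s = 0.035.
u_1 = 0.167700 × 0.673 + 0.035 = 0.147862.
u_2 = 0.147862 × 0.673 + 0.035 = 0.134511.
u_3 = 0.134511 × 0.673 + 0.035 = 0.125526.
u_4 = 0.125526 × 0.673 + 0.035 = 0.119479.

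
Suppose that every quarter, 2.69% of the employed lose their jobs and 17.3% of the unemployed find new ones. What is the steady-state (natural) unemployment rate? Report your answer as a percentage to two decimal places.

Steady-state unemployment rate ≈ 13.46%.

At steady state the flows balance: s·E = f·U, so U/(E+U) = s/(s+f).
u* = 2.69 / (2.69 + 17.3) = 2.69 / 19.99 = 13.46%.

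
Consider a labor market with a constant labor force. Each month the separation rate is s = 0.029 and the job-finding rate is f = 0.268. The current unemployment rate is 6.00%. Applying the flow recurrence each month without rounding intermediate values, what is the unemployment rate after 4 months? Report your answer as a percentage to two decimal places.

Unemployment rate after four months ≈ 8.84%.

With a fixed labor force, u_{t+1} = u_t + s·(1−u_t) − f·u_t = u_t·(1−s−f) + s.
Here 1−s−f = 0.703 and s = 0.029.
u_1 = 0.060000 × 0.703 + 0.029 = 0.071180.
u_2 = 0.071180 × 0.703 + 0.029 = 0.079040.
u_3 = 0.079040 × 0.703 + 0.029 = 0.084565.
u_4 = 0.084565 × 0.703 + 0.029 = 0.088449.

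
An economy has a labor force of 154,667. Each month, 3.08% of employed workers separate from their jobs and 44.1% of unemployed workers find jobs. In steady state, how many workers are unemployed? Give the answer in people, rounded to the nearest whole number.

Steady-state unemployment rate u* = s/(s+f) = 3.08/(3.08+44.1) = 0.065282.
Unemployed = u* × labor force = 0.065282 × 154,667 ≈ 10,097.

About 10,097 are unemployed in steady state.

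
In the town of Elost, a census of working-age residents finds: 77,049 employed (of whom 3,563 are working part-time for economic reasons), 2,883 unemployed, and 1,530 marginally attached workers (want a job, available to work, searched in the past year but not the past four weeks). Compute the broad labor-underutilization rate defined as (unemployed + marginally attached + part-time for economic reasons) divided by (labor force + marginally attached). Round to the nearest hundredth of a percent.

Labor force = 77,049 + 2,883 = 79,932.
Numerator = 2,883 + 1,530 + 3,563 = 7,976.
Denominator = 79,932 + 1,530 = 81,462.
Broad rate = 7,976 / 81,462 = 9.79%.

Broad underutilization rate ≈ 9.79%.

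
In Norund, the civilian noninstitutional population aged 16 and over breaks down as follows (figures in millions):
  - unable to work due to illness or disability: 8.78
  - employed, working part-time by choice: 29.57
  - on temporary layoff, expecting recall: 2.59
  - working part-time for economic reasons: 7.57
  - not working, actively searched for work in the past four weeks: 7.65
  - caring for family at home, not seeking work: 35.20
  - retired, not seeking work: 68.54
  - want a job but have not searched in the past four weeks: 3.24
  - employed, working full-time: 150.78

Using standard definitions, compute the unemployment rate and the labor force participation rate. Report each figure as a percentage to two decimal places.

Employed = 29.57 + 7.57 + 150.78 = 187.92 million (anyone who worked, including part-time for economic reasons, counts as employed).
Unemployed = 2.59 + 7.65 = 10.24 million (jobless and actively searching, or on temporary layoff).
Labor force = 187.92 + 10.24 = 198.16 million.
Not in labor force = 8.78 + 35.20 + 68.54 + 3.24 = 115.76 million (those not working and not actively searching are outside the labor force — including those who want a job but have given up searching).
Civilian working-age population = 198.16 + 115.76 = 313.92 million.
Unemployment rate = 10.24 / 198.16 = 5.17%.
Labor force participation rate = 198.16 / 313.92 = 63.12%.

Unemployment rate ≈ 5.17%; labor force participation rate ≈ 63.12%.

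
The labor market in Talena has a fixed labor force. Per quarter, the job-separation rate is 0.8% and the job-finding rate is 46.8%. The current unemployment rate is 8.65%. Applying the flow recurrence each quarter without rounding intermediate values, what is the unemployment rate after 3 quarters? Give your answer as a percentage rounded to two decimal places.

With a fixed labor force, u_{t+1} = u_t + s·(1−u_t) − f·u_t = u_t·(1−s−f) + s.
Here 1−s−f = 0.524 and s = 0.008.
u_1 = 0.086500 × 0.524 + 0.008 = 0.053326.
u_2 = 0.053326 × 0.524 + 0.008 = 0.035943.
u_3 = 0.035943 × 0.524 + 0.008 = 0.026834.

Unemployment rate after three quarters ≈ 2.68%.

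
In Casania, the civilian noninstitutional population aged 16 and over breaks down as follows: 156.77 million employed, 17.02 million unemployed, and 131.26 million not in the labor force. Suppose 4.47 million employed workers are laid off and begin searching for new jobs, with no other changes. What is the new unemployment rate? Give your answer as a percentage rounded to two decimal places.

Initially, labor force = 156.77 + 17.02 = 173.79 million, so u = 17.02/173.79 = 9.79%.
After the change, employed falls and unemployed rises by 4.47; labor force unchanged → E = 152.30, U = 21.49, labor force = 173.79 million.
New unemployment rate = 21.49 / 173.79 = 12.37%.

New unemployment rate ≈ 12.37%.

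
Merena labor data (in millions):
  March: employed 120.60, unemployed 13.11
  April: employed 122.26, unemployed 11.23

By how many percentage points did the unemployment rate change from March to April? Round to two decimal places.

March: labor force = 120.60 + 13.11 = 133.71; u = 13.11/133.71 = 9.80%.
April: labor force = 122.26 + 11.23 = 133.49; u = 11.23/133.49 = 8.41%.
Change = 8.41% − 9.80% = −1.39 pp.

The unemployment rate changed by −1.39 percentage points.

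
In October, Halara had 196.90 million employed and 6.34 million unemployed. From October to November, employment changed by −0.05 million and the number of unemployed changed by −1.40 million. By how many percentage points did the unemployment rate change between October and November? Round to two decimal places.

The unemployment rate changed by −0.67 percentage points.

October: labor force = 196.90 + 6.34 = 203.24; u = 6.34/203.24 = 3.12%.
November: labor force = 196.85 + 4.94 = 201.79; u = 4.94/201.79 = 2.45%.
Change = 2.45% − 3.12% = −0.67 pp.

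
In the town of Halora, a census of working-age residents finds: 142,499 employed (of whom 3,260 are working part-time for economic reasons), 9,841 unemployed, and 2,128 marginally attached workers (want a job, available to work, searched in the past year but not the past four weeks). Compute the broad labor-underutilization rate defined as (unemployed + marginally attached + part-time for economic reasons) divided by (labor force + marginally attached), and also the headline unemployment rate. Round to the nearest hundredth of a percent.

Broad underutilization rate ≈ 9.86%; headline unemployment rate ≈ 6.46%.

Labor force = 142,499 + 9,841 = 152,340.
Numerator = 9,841 + 2,128 + 3,260 = 15,229.
Denominator = 152,340 + 2,128 = 154,468.
Broad rate = 15,229 / 154,468 = 9.86%.
Headline unemployment rate = 9,841 / 152,340 = 6.46%.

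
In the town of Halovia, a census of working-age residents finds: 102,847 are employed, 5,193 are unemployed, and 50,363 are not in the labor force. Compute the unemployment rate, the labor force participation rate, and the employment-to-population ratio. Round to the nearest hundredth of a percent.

Unemployment rate ≈ 4.81%; labor force participation rate ≈ 68.21%; employment-population ratio ≈ 64.93%.

Labor force = employed + unemployed = 102,847 + 5,193 = 108,040.
Working-age population = 108,040 + 50,363 = 158,403.
Unemployment rate = 5,193 / 108,040 = 4.81%.
Labor force participation rate = 108,040 / 158,403 = 68.21%.
Employment-population ratio = 102,847 / 158,403 = 64.93%.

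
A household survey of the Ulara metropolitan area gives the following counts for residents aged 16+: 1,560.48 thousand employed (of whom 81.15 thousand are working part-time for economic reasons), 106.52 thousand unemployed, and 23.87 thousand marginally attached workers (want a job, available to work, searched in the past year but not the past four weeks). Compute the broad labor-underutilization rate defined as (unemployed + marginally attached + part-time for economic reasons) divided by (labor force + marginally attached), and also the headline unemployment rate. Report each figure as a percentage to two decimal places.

Broad underutilization rate ≈ 12.51%; headline unemployment rate ≈ 6.39%.

Labor force = 1,560.48 + 106.52 = 1,667.00 thousand.
Numerator = 106.52 + 23.87 + 81.15 = 211.54 thousand.
Denominator = 1,667.00 + 23.87 = 1,690.87 thousand.
Broad rate = 211.54 / 1,690.87 = 12.51%.
Headline unemployment rate = 106.52 / 1,667.00 = 6.39%.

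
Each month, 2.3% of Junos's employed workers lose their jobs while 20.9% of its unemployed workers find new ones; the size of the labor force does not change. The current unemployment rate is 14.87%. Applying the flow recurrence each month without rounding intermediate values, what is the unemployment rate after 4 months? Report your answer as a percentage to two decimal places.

With a fixed labor force, u_{t+1} = u_t + s·(1−u_t) − f·u_t = u_t·(1−s−f) + s.
Here 1−s−f = 0.768 and s = 0.023.
u_1 = 0.148700 × 0.768 + 0.023 = 0.137202.
u_2 = 0.137202 × 0.768 + 0.023 = 0.128371.
u_3 = 0.128371 × 0.768 + 0.023 = 0.121589.
u_4 = 0.121589 × 0.768 + 0.023 = 0.116380.

Unemployment rate after four months ≈ 11.64%.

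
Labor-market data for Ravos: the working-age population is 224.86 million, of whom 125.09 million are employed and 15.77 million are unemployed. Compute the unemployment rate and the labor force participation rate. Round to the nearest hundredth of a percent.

Unemployment rate ≈ 11.20%; labor force participation rate ≈ 62.64%.

Labor force = employed + unemployed = 125.09 + 15.77 = 140.86 million.
Unemployment rate = 15.77 / 140.86 = 11.20%.
Labor force participation rate = 140.86 / 224.86 = 62.64%.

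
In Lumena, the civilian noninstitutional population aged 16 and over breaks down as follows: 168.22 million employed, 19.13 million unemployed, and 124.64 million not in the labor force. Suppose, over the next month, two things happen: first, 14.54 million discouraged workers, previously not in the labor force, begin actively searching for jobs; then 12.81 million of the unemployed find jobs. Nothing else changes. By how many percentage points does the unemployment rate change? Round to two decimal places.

Initially, labor force = 168.22 + 19.13 = 187.35 million, so u = 19.13/187.35 = 10.21%.
After the first change, unemployed and labor force both rise by 14.54 → E = 168.22, U = 33.67, labor force = 201.89 million.
After the second change, unemployed falls and employed rises by 12.81; labor force unchanged → E = 181.03, U = 20.86, labor force = 201.89 million.
New unemployment rate = 20.86 / 201.89 = 10.33%.
Change = 10.33% − 10.21% = +0.12 percentage points.

The unemployment rate changes by +0.12 percentage points.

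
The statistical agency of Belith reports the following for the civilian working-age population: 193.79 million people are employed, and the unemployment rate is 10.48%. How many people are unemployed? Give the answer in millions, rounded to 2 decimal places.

About 22.69 million are unemployed.

Let U be the number unemployed. The labor force is E + U, and U/(E+U) = 0.1048.
So U = 0.1048 × 193.79 / (1 − 0.1048) = 20.3092 / 0.8952 ≈ 22.69 million.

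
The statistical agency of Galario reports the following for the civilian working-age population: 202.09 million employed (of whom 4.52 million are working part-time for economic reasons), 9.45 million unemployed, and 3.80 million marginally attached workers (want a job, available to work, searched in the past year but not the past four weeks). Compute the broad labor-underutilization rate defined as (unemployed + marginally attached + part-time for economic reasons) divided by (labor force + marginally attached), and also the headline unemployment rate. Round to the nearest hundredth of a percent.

Broad underutilization rate ≈ 8.25%; headline unemployment rate ≈ 4.47%.

Labor force = 202.09 + 9.45 = 211.54 million.
Numerator = 9.45 + 3.80 + 4.52 = 17.77 million.
Denominator = 211.54 + 3.80 = 215.34 million.
Broad rate = 17.77 / 215.34 = 8.25%.
Headline unemployment rate = 9.45 / 211.54 = 4.47%.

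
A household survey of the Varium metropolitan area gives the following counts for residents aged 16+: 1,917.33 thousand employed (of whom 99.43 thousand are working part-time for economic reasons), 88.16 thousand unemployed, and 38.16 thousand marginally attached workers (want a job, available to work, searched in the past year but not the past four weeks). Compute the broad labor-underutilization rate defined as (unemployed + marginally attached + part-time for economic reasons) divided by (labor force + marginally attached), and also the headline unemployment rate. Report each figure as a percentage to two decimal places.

Broad underutilization rate ≈ 11.05%; headline unemployment rate ≈ 4.40%.

Labor force = 1,917.33 + 88.16 = 2,005.49 thousand.
Numerator = 88.16 + 38.16 + 99.43 = 225.75 thousand.
Denominator = 2,005.49 + 38.16 = 2,043.65 thousand.
Broad rate = 225.75 / 2,043.65 = 11.05%.
Headline unemployment rate = 88.16 / 2,005.49 = 4.40%.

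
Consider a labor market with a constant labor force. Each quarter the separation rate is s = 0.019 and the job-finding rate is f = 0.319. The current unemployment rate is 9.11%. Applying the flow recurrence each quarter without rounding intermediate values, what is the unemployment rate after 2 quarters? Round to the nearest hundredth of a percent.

With a fixed labor force, u_{t+1} = u_t + s·(1−u_t) − f·u_t = u_t·(1−s−f) + s.
Here 1−s−f = 0.662 and s = 0.019.
u_1 = 0.091100 × 0.662 + 0.019 = 0.079308.
u_2 = 0.079308 × 0.662 + 0.019 = 0.071502.

Unemployment rate after two quarters ≈ 7.15%.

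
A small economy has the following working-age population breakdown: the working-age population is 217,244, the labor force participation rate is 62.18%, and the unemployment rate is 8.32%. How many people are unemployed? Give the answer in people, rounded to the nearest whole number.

About 11,239 are unemployed.

Labor force = 0.6218 × 217,244 = 135,082.
Unemployed = 0.0832 × 135,082 ≈ 11,239.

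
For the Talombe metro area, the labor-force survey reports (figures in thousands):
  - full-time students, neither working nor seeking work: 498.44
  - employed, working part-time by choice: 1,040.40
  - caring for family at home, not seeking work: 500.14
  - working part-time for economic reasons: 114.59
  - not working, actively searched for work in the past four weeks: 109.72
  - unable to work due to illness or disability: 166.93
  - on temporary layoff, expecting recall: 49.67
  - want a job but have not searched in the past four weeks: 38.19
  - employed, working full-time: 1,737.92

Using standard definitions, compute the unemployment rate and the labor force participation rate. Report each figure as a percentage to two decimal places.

Employed = 1,040.40 + 114.59 + 1,737.92 = 2,892.91 thousand (anyone who worked, including part-time for economic reasons, counts as employed).
Unemployed = 109.72 + 49.67 = 159.39 thousand (jobless and actively searching, or on temporary layoff).
Labor force = 2,892.91 + 159.39 = 3,052.30 thousand.
Not in labor force = 498.44 + 500.14 + 166.93 + 38.19 = 1,203.70 thousand (those not working and not actively searching are outside the labor force — including those who want a job but have given up searching).
Civilian working-age population = 3,052.30 + 1,203.70 = 4,256.00 thousand.
Unemployment rate = 159.39 / 3,052.30 = 5.22%.
Labor force participation rate = 3,052.30 / 4,256.00 = 71.72%.

Unemployment rate ≈ 5.22%; labor force participation rate ≈ 71.72%.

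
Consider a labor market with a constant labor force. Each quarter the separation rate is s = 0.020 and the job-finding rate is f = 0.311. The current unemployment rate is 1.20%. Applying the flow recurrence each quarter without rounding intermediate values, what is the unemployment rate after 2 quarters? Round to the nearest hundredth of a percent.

With a fixed labor force, u_{t+1} = u_t + s·(1−u_t) − f·u_t = u_t·(1−s−f) + s.
Here 1−s−f = 0.669 and s = 0.020.
u_1 = 0.012000 × 0.669 + 0.020 = 0.028028.
u_2 = 0.028028 × 0.669 + 0.020 = 0.038751.

Unemployment rate after two quarters ≈ 3.88%.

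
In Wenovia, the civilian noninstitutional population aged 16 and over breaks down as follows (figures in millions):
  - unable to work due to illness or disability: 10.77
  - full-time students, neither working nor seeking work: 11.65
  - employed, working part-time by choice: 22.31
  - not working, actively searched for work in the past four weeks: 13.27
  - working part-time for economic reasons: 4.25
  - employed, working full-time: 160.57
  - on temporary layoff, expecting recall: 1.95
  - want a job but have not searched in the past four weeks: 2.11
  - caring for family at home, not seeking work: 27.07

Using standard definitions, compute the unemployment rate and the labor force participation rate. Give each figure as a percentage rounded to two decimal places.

Employed = 22.31 + 4.25 + 160.57 = 187.13 million (anyone who worked, including part-time for economic reasons, counts as employed).
Unemployed = 13.27 + 1.95 = 15.22 million (jobless and actively searching, or on temporary layoff).
Labor force = 187.13 + 15.22 = 202.35 million.
Not in labor force = 10.77 + 11.65 + 2.11 + 27.07 = 51.60 million (those not working and not actively searching are outside the labor force — including those who want a job but have given up searching).
Civilian working-age population = 202.35 + 51.60 = 253.95 million.
Unemployment rate = 15.22 / 202.35 = 7.52%.
Labor force participation rate = 202.35 / 253.95 = 79.68%.

Unemployment rate ≈ 7.52%; labor force participation rate ≈ 79.68%.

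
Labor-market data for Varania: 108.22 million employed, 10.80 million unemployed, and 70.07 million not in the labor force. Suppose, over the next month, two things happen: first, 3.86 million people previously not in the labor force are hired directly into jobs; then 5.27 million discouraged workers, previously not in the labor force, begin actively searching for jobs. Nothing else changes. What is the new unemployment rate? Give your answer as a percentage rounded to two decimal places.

Initially, labor force = 108.22 + 10.80 = 119.02 million, so u = 10.80/119.02 = 9.07%.
After the first change, employed and labor force both rise by 3.86; unemployed unchanged → E = 112.08, U = 10.80, labor force = 122.88 million.
After the second change, unemployed and labor force both rise by 5.27 → E = 112.08, U = 16.07, labor force = 128.15 million.
New unemployment rate = 16.07 / 128.15 = 12.54%.

New unemployment rate ≈ 12.54%.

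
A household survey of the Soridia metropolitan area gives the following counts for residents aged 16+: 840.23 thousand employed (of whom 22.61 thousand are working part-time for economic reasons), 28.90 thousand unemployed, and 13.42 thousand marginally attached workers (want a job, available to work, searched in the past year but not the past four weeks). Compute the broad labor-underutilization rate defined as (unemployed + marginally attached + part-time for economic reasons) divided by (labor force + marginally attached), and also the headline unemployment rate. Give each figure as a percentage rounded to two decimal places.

Broad underutilization rate ≈ 7.36%; headline unemployment rate ≈ 3.33%.

Labor force = 840.23 + 28.90 = 869.13 thousand.
Numerator = 28.90 + 13.42 + 22.61 = 64.93 thousand.
Denominator = 869.13 + 13.42 = 882.55 thousand.
Broad rate = 64.93 / 882.55 = 7.36%.
Headline unemployment rate = 28.90 / 869.13 = 3.33%.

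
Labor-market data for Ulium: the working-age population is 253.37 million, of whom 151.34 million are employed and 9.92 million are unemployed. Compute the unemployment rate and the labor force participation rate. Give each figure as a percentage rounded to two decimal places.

Unemployment rate ≈ 6.15%; labor force participation rate ≈ 63.65%.

Labor force = employed + unemployed = 151.34 + 9.92 = 161.26 million.
Unemployment rate = 9.92 / 161.26 = 6.15%.
Labor force participation rate = 161.26 / 253.37 = 63.65%.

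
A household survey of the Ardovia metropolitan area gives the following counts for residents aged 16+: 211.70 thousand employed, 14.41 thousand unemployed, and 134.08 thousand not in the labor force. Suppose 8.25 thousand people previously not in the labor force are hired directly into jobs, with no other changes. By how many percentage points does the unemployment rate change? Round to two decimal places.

Initially, labor force = 211.70 + 14.41 = 226.11 thousand, so u = 14.41/226.11 = 6.37%.
After the change, employed and labor force both rise by 8.25; unemployed unchanged → E = 219.95, U = 14.41, labor force = 234.36 thousand.
New unemployment rate = 14.41 / 234.36 = 6.15%.
Change = 6.15% − 6.37% = −0.22 percentage points.

The unemployment rate changes by −0.22 percentage points.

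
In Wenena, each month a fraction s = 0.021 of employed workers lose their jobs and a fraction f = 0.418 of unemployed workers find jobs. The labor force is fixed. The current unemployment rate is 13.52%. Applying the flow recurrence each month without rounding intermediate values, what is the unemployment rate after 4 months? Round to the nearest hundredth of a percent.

Unemployment rate after four months ≈ 5.65%.

With a fixed labor force, u_{t+1} = u_t + s·(1−u_t) − f·u_t = u_t·(1−s−f) + s.
Here 1−s−f = 0.561 and s = 0.021.
u_1 = 0.135200 × 0.561 + 0.021 = 0.096847.
u_2 = 0.096847 × 0.561 + 0.021 = 0.075331.
u_3 = 0.075331 × 0.561 + 0.021 = 0.063261.
u_4 = 0.063261 × 0.561 + 0.021 = 0.056489.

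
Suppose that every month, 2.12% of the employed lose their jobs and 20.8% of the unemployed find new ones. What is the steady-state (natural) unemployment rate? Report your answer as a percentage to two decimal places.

Steady-state unemployment rate ≈ 9.25%.

At steady state the flows balance: s·E = f·U, so U/(E+U) = s/(s+f).
u* = 2.12 / (2.12 + 20.8) = 2.12 / 22.92 = 9.25%.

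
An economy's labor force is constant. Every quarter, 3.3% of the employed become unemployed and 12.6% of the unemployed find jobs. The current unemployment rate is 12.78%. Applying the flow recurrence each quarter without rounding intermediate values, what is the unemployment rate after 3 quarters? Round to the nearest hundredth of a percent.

With a fixed labor force, u_{t+1} = u_t + s·(1−u_t) − f·u_t = u_t·(1−s−f) + s.
Here 1−s−f = 0.841 and s = 0.033.
u_1 = 0.127800 × 0.841 + 0.033 = 0.140480.
u_2 = 0.140480 × 0.841 + 0.033 = 0.151144.
u_3 = 0.151144 × 0.841 + 0.033 = 0.160112.

Unemployment rate after three quarters ≈ 16.01%.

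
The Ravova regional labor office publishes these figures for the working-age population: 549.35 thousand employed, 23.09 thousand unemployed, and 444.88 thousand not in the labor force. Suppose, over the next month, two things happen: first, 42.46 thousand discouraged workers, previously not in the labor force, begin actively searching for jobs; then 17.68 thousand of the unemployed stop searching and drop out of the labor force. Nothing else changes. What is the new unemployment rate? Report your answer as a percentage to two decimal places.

New unemployment rate ≈ 8.02%.

Initially, labor force = 549.35 + 23.09 = 572.44 thousand, so u = 23.09/572.44 = 4.03%.
After the first change, unemployed and labor force both rise by 42.46 → E = 549.35, U = 65.55, labor force = 614.90 thousand.
After the second change, unemployed and labor force both fall by 17.68 → E = 549.35, U = 47.87, labor force = 597.22 thousand.
New unemployment rate = 47.87 / 597.22 = 8.02%.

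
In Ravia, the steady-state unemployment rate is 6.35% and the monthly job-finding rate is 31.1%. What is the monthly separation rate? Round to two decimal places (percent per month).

From u* = s/(s+f): s = u·f/(1−u).
s = 0.0635 × 31.1 / (1 − 0.0635) = 1.9749 / 0.9365 ≈ 2.11% per month.

Separation rate ≈ 2.11% per month.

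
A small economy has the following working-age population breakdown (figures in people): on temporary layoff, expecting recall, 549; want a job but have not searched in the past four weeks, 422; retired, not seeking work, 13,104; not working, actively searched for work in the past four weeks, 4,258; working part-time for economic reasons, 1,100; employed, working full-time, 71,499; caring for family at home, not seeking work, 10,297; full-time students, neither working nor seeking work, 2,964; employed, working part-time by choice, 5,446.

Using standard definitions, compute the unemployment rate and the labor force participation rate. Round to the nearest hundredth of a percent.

Employed = 1,100 + 71,499 + 5,446 = 78,045 (anyone who worked, including part-time for economic reasons, counts as employed).
Unemployed = 549 + 4,258 = 4,807 (jobless and actively searching, or on temporary layoff).
Labor force = 78,045 + 4,807 = 82,852.
Not in labor force = 422 + 13,104 + 10,297 + 2,964 = 26,787 (those not working and not actively searching are outside the labor force — including those who want a job but have given up searching).
Civilian working-age population = 82,852 + 26,787 = 109,639.
Unemployment rate = 4,807 / 82,852 = 5.80%.
Labor force participation rate = 82,852 / 109,639 = 75.57%.

Unemployment rate ≈ 5.80%; labor force participation rate ≈ 75.57%.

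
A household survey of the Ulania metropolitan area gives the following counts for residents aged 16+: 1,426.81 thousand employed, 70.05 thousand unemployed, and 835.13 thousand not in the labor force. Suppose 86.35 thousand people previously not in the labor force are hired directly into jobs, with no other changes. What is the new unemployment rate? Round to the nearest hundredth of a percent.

Initially, labor force = 1,426.81 + 70.05 = 1,496.86 thousand, so u = 70.05/1,496.86 = 4.68%.
After the change, employed and labor force both rise by 86.35; unemployed unchanged → E = 1,513.16, U = 70.05, labor force = 1,583.21 thousand.
New unemployment rate = 70.05 / 1,583.21 = 4.42%.

New unemployment rate ≈ 4.42%.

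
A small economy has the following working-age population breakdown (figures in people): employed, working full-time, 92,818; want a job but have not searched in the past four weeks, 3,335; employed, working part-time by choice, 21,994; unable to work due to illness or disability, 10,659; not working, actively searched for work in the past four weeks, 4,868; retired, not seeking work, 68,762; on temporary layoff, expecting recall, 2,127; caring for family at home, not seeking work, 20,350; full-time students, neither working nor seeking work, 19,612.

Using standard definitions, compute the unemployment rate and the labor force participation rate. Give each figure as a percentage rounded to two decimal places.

Employed = 92,818 + 21,994 = 114,812.
Unemployed = 4,868 + 2,127 = 6,995 (jobless and actively searching, or on temporary layoff).
Labor force = 114,812 + 6,995 = 121,807.
Not in labor force = 3,335 + 10,659 + 68,762 + 20,350 + 19,612 = 122,718 (those not working and not actively searching are outside the labor force — including those who want a job but have given up searching).
Civilian working-age population = 121,807 + 122,718 = 244,525.
Unemployment rate = 6,995 / 121,807 = 5.74%.
Labor force participation rate = 121,807 / 244,525 = 49.81%.

Unemployment rate ≈ 5.74%; labor force participation rate ≈ 49.81%.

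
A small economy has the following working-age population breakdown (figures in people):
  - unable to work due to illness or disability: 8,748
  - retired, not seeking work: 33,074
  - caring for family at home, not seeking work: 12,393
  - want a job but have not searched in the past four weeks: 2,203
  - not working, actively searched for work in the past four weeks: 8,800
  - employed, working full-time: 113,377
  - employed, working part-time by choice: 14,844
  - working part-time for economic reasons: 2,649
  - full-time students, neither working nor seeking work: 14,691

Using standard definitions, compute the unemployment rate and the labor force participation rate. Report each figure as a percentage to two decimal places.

Employed = 113,377 + 14,844 + 2,649 = 130,870 (anyone who worked, including part-time for economic reasons, counts as employed).
Unemployed = 8,800.
Labor force = 130,870 + 8,800 = 139,670.
Not in labor force = 8,748 + 33,074 + 12,393 + 2,203 + 14,691 = 71,109 (those not working and not actively searching are outside the labor force — including those who want a job but have given up searching).
Civilian working-age population = 139,670 + 71,109 = 210,779.
Unemployment rate = 8,800 / 139,670 = 6.30%.
Labor force participation rate = 139,670 / 210,779 = 66.26%.

Unemployment rate ≈ 6.30%; labor force participation rate ≈ 66.26%.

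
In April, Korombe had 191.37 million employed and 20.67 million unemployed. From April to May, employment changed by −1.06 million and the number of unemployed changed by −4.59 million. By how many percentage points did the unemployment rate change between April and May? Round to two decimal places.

April: labor force = 191.37 + 20.67 = 212.04; u = 20.67/212.04 = 9.75%.
May: labor force = 190.31 + 16.08 = 206.39; u = 16.08/206.39 = 7.79%.
Change = 7.79% − 9.75% = −1.96 pp.

The unemployment rate changed by −1.96 percentage points.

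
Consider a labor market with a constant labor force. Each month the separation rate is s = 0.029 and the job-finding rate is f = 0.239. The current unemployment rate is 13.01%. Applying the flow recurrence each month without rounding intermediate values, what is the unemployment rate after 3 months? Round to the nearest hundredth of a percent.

Unemployment rate after three months ≈ 11.68%.

With a fixed labor force, u_{t+1} = u_t + s·(1−u_t) − f·u_t = u_t·(1−s−f) + s.
Here 1−s−f = 0.732 and s = 0.029.
u_1 = 0.130100 × 0.732 + 0.029 = 0.124233.
u_2 = 0.124233 × 0.732 + 0.029 = 0.119939.
u_3 = 0.119939 × 0.732 + 0.029 = 0.116795.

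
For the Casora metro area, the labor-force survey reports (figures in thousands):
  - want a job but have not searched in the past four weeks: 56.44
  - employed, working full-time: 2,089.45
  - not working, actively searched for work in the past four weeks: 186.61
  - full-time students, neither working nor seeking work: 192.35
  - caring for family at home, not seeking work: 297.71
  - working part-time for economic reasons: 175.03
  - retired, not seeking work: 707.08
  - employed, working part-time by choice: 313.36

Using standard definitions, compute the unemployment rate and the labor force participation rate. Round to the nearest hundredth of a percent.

Employed = 2,089.45 + 175.03 + 313.36 = 2,577.84 thousand (anyone who worked, including part-time for economic reasons, counts as employed).
Unemployed = 186.61 thousand.
Labor force = 2,577.84 + 186.61 = 2,764.45 thousand.
Not in labor force = 56.44 + 192.35 + 297.71 + 707.08 = 1,253.58 thousand (those not working and not actively searching are outside the labor force — including those who want a job but have given up searching).
Civilian working-age population = 2,764.45 + 1,253.58 = 4,018.03 thousand.
Unemployment rate = 186.61 / 2,764.45 = 6.75%.
Labor force participation rate = 2,764.45 / 4,018.03 = 68.80%.

Unemployment rate ≈ 6.75%; labor force participation rate ≈ 68.80%.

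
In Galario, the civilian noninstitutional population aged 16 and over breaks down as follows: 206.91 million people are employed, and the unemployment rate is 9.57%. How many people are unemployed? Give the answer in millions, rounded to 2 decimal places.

Let U be the number unemployed. The labor force is E + U, and U/(E+U) = 0.0957.
So U = 0.0957 × 206.91 / (1 − 0.0957) = 19.8013 / 0.9043 ≈ 21.90 million.

About 21.90 million are unemployed.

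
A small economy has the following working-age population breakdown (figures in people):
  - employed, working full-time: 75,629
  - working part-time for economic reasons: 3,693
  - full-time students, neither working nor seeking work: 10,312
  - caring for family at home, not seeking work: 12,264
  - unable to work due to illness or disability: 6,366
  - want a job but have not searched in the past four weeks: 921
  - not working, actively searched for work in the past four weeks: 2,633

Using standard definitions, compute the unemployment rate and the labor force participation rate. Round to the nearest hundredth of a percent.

Employed = 75,629 + 3,693 = 79,322 (anyone who worked, including part-time for economic reasons, counts as employed).
Unemployed = 2,633.
Labor force = 79,322 + 2,633 = 81,955.
Not in labor force = 10,312 + 12,264 + 6,366 + 921 = 29,863 (those not working and not actively searching are outside the labor force — including those who want a job but have given up searching).
Civilian working-age population = 81,955 + 29,863 = 111,818.
Unemployment rate = 2,633 / 81,955 = 3.21%.
Labor force participation rate = 81,955 / 111,818 = 73.29%.

Unemployment rate ≈ 3.21%; labor force participation rate ≈ 73.29%.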